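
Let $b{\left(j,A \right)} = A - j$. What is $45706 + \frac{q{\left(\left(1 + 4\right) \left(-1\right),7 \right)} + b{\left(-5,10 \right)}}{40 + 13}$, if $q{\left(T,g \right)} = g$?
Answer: $\frac{2422440}{53} \approx 45706.0$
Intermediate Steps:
$45706 + \frac{q{\left(\left(1 + 4\right) \left(-1\right),7 \right)} + b{\left(-5,10 \right)}}{40 + 13} = 45706 + \frac{7 + \left(10 - -5\right)}{40 + 13} = 45706 + \frac{7 + \left(10 + 5\right)}{53} = 45706 + \left(7 + 15\right) \frac{1}{53} = 45706 + 22 \cdot \frac{1}{53} = 45706 + \frac{22}{53} = \frac{2422440}{53}$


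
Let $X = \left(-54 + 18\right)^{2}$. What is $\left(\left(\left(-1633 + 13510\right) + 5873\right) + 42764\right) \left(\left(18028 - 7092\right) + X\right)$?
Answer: $740207248$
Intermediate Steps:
$X = 1296$ ($X = \left(-36\right)^{2} = 1296$)
$\left(\left(\left(-1633 + 13510\right) + 5873\right) + 42764\right) \left(\left(18028 - 7092\right) + X\right) = \left(\left(\left(-1633 + 13510\right) + 5873\right) + 42764\right) \left(\left(18028 - 7092\right) + 1296\right) = \left(\left(11877 + 5873\right) + 42764\right) \left(10936 + 1296\right) = \left(17750 + 42764\right) 12232 = 60514 \cdot 12232 = 740207248$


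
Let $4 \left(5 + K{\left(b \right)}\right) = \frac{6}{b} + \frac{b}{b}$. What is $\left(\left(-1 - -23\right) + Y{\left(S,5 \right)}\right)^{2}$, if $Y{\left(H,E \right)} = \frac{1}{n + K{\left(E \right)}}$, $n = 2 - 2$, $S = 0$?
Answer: $\frac{3755844}{7921} \approx 474.16$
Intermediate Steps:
$K{\left(b \right)} = - \frac{19}{4} + \frac{3}{2 b}$ ($K{\left(b \right)} = -5 + \frac{\frac{6}{b} + \frac{b}{b}}{4} = -5 + \frac{\frac{6}{b} + 1}{4} = -5 + \frac{1 + \frac{6}{b}}{4} = -5 + \left(\frac{1}{4} + \frac{3}{2 b}\right) = - \frac{19}{4} + \frac{3}{2 b}$)
$n = 0$ ($n = 2 - 2 = 0$)
$Y{\left(H,E \right)} = \frac{4 E}{6 - 19 E}$ ($Y{\left(H,E \right)} = \frac{1}{0 + \frac{6 - 19 E}{4 E}} = \frac{1}{\frac{1}{4} \frac{1}{E} \left(6 - 19 E\right)} = \frac{4 E}{6 - 19 E}$)
$\left(\left(-1 - -23\right) + Y{\left(S,5 \right)}\right)^{2} = \left(\left(-1 - -23\right) - \frac{20}{-6 + 19 \cdot 5}\right)^{2} = \left(\left(-1 + 23\right) - \frac{20}{-6 + 95}\right)^{2} = \left(22 - \frac{20}{89}\right)^{2} = \left(\frac{1938}{89}\right)^{2} = \frac{3755844}{7921}$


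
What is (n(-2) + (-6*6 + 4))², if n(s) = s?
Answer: 1156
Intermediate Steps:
(n(-2) + (-6*6 + 4))² = (-2 + (-6*6 + 4))² = (-2 + (-36 + 4))² = (-2 - 32)² = (-34)² = 1156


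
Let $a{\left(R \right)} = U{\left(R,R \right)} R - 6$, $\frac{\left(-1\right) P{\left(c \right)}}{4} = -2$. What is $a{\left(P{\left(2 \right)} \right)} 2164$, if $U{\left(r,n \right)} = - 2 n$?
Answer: $-289976$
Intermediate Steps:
$P{\left(c \right)} = 8$ ($P{\left(c \right)} = \left(-4\right) \left(-2\right) = 8$)
$a{\left(R \right)} = -6 - 2 R^{2}$ ($a{\left(R \right)} = - 2 R R - 6 = - 2 R^{2} - 6 = -6 - 2 R^{2}$)
$a{\left(P{\left(2 \right)} \right)} 2164 = \left(-6 - 2 \cdot 8^{2}\right) 2164 = \left(-6 - 128\right) 2164 = \left(-134\right) 2164 = -289976$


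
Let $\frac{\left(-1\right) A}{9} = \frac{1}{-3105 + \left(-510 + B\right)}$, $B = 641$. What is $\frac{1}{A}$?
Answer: $\frac{2974}{9} \approx 330.44$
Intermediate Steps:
$A = \frac{9}{2974}$ ($A = - \frac{9}{-3105 + \left(-510 + 641\right)} = - \frac{9}{-3105 + 131} = - \frac{9}{-2974} = \left(-9\right) \left(- \frac{1}{2974}\right) = \frac{9}{2974} \approx 0.0030262$)
$\frac{1}{A} = \frac{1}{\frac{9}{2974}} = \frac{2974}{9}$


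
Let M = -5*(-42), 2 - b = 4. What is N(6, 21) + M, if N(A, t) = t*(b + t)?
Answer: 609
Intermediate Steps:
b = -2 (b = 2 - 1*4 = 2 - 4 = -2)
N(A, t) = t*(-2 + t)
M = 210
N(6, 21) + M = 21*(-2 + 21) + 210 = 21*19 + 210 = 399 + 210 = 609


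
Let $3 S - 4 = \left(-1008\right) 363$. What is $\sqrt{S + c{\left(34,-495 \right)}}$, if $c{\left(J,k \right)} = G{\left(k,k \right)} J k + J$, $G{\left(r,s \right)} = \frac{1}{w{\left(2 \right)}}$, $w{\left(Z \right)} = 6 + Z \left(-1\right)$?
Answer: $\frac{i \sqrt{4541046}}{6} \approx 355.16 i$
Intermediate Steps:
$S = - \frac{365900}{3}$ ($S = \frac{4}{3} + \frac{\left(-1008\right) 363}{3} = \frac{4}{3} + \frac{1}{3} \left(-365904\right) = \frac{4}{3} - 121968 = - \frac{365900}{3} \approx -1.2197 \cdot 10^{5}$)
$w{\left(Z \right)} = 6 - Z$
$G{\left(r,s \right)} = \frac{1}{4}$ ($G{\left(r,s \right)} = \frac{1}{6 - 2} = \frac{1}{4}$)
$c{\left(J,k \right)} = J + \frac{J k}{4}$ ($c{\left(J,k \right)} = \frac{J}{4} k + J = \frac{J k}{4} + J = J + \frac{J k}{4}$)
$\sqrt{S + c{\left(34,-495 \right)}} = \sqrt{- \frac{365900}{3} + \frac{1}{4} \cdot 34 \left(4 - 495\right)} = \sqrt{- \frac{365900}{3} + \frac{1}{4} \cdot 34 \left(-491\right)} = \sqrt{- \frac{365900}{3} - \frac{8347}{2}} = \sqrt{- \frac{756841}{6}} = \frac{i \sqrt{4541046}}{6}$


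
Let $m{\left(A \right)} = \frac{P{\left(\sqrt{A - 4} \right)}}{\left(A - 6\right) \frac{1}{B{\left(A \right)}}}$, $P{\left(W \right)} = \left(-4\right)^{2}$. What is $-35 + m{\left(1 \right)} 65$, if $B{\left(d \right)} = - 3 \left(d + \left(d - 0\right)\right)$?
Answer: $1213$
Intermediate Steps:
$B{\left(d \right)} = - 6 d$ ($B{\left(d \right)} = - 3 \left(d + \left(d + 0\right)\right) = - 3 \left(d + d\right) = - 3 \cdot 2 d = - 6 d$)
$P{\left(W \right)} = 16$
$m{\left(A \right)} = - \frac{96 A}{-6 + A}$ ($m{\left(A \right)} = \frac{16}{\left(A - 6\right) \frac{1}{\left(-6\right) A}} = \frac{16}{\left(A - 6\right) \left(- \frac{1}{6 A}\right)} = \frac{16}{\left(-6 + A\right) \left(- \frac{1}{6 A}\right)} = \frac{16}{\left(- \frac{1}{6}\right) \frac{1}{A} \left(-6 + A\right)} = 16 \left(- \frac{6 A}{-6 + A}\right) = - \frac{96 A}{-6 + A}$)
$-35 + m{\left(1 \right)} 65 = -35 + \left(-96\right) 1 \frac{1}{-6 + 1} \cdot 65 = -35 + \left(-96\right) 1 \frac{1}{-5} \cdot 65 = -35 + \left(-96\right) 1 \left(- \frac{1}{5}\right) 65 = -35 + \frac{96}{5} \cdot 65 = -35 + 1248 = 1213$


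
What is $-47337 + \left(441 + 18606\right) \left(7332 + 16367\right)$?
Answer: $451347516$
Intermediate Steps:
$-47337 + \left(441 + 18606\right) \left(7332 + 16367\right) = -47337 + 19047 \cdot 23699 = -47337 + 451394853 = 451347516$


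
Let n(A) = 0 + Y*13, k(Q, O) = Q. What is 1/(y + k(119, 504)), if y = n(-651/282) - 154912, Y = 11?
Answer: -1/154650 ≈ -6.4662e-6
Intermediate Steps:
n(A) = 143 (n(A) = 0 + 11*13 = 0 + 143 = 143)
y = -154769 (y = 143 - 154912 = -154769)
1/(y + k(119, 504)) = 1/(-154769 + 119) = 1/(-154650) = -1/154650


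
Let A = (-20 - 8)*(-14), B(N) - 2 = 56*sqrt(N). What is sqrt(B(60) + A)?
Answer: sqrt(394 + 112*sqrt(15)) ≈ 28.771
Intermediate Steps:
B(N) = 2 + 56*sqrt(N)
A = 392 (A = -28*(-14) = 392)
sqrt(B(60) + A) = sqrt((2 + 56*sqrt(60)) + 392) = sqrt((2 + 56*(2*sqrt(15))) + 392) = sqrt((2 + 112*sqrt(15)) + 392) = sqrt(394 + 112*sqrt(15))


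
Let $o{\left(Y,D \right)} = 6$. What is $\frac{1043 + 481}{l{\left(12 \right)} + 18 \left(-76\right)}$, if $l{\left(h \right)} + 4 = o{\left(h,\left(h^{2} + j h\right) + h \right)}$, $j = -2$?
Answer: $- \frac{762}{683} \approx -1.1157$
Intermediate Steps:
$l{\left(h \right)} = 2$ ($l{\left(h \right)} = -4 + 6 = 2$)
$\frac{1043 + 481}{l{\left(12 \right)} + 18 \left(-76\right)} = \frac{1043 + 481}{2 + 18 \left(-76\right)} = \frac{1524}{2 - 1368} = \frac{1524}{-1366} = 1524 \left(- \frac{1}{1366}\right) = - \frac{762}{683}$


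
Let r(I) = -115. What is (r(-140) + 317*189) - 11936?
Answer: 47862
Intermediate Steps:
(r(-140) + 317*189) - 11936 = (-115 + 317*189) - 11936 = (-115 + 59913) - 11936 = 59798 - 11936 = 47862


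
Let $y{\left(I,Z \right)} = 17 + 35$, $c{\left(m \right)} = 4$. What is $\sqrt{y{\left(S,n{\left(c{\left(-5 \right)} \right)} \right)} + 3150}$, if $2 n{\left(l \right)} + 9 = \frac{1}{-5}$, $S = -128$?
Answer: $\sqrt{3202} \approx 56.586$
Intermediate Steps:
$n{\left(l \right)} = - \frac{23}{5}$ ($n{\left(l \right)} = - \frac{9}{2} + \frac{1}{2 \left(-5\right)} = - \frac{9}{2} + \frac{1}{2} \left(- \frac{1}{5}\right) = - \frac{9}{2} - \frac{1}{10} = - \frac{23}{5}$)
$y{\left(I,Z \right)} = 52$
$\sqrt{y{\left(S,n{\left(c{\left(-5 \right)} \right)} \right)} + 3150} = \sqrt{52 + 3150} = \sqrt{3202}$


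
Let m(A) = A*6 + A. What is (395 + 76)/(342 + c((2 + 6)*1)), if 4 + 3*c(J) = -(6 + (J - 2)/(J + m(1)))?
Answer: 7065/5078 ≈ 1.3913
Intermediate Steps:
m(A) = 7*A (m(A) = 6*A + A = 7*A)
c(J) = -10/3 - (-2 + J)/(3*(7 + J)) (c(J) = -4/3 + (-(6 + (J - 2)/(J + 7*1)))/3 = -4/3 + (-(6 + (-2 + J)/(J + 7)))/3 = -4/3 + (-(6 + (-2 + J)/(7 + J)))/3 = -4/3 + (-6 - (-2 + J)/(7 + J))/3 = -4/3 + (-2 - (-2 + J)/(3*(7 + J))) = -10/3 - (-2 + J)/(3*(7 + J)))
(395 + 76)/(342 + c((2 + 6)*1)) = (395 + 76)/(342 + (-68 - 11*(2 + 6))/(3*(7 + (2 + 6)*1))) = 471/(342 + (-68 - 88)/(3*(7 + 8*1))) = 471/(342 + (-68 - 11*8)/(3*(7 + 8))) = 471/(342 + (1/3)*(-68 - 88)/15) = 471/(342 + (1/3)*(1/15)*(-156)) = 471/(342 - 52/15) = 471/(5078/15) = 471*(15/5078) = 7065/5078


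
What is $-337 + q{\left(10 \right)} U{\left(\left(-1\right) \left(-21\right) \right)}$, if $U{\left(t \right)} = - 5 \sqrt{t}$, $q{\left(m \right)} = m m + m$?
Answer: $-337 - 550 \sqrt{21} \approx -2857.4$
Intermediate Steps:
$q{\left(m \right)} = m + m^{2}$ ($q{\left(m \right)} = m^{2} + m = m + m^{2}$)
$-337 + q{\left(10 \right)} U{\left(\left(-1\right) \left(-21\right) \right)} = -337 + 10 \left(1 + 10\right) \left(- 5 \sqrt{\left(-1\right) \left(-21\right)}\right) = -337 + 10 \cdot 11 \left(- 5 \sqrt{21}\right) = -337 + 110 \left(- 5 \sqrt{21}\right) = -337 - 550 \sqrt{21}$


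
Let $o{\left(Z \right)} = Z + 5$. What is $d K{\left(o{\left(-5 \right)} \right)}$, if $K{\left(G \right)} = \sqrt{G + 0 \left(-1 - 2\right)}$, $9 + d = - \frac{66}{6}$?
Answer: $0$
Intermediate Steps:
$d = -20$ ($d = -9 - \frac{66}{6} = -9 - 11 = -20$)
$o{\left(Z \right)} = 5 + Z$
$K{\left(G \right)} = \sqrt{G}$ ($K{\left(G \right)} = \sqrt{G + 0 \left(-3\right)} = \sqrt{G + 0} = \sqrt{G}$)
$d K{\left(o{\left(-5 \right)} \right)} = - 20 \sqrt{5 - 5} = - 20 \sqrt{0} = \left(-20\right) 0 = 0$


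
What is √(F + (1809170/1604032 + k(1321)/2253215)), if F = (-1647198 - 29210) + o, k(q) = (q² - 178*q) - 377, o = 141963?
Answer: I*√313185875363883486127693399810/451778620360 ≈ 1238.7*I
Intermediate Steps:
k(q) = -377 + q² - 178*q
F = -1534445 (F = (-1647198 - 29210) + 141963 = -1676408 + 141963 = -1534445)
√(F + (1809170/1604032 + k(1321)/2253215)) = √(-1534445 + (1809170/1604032 + (-377 + 1321² - 178*1321)/2253215)) = √(-1534445 + (1809170*(1/1604032) + (-377 + 1745041 - 235138)*(1/2253215))) = √(-1534445 + (904585/802016 + 1509526*(1/2253215))) = √(-1534445 + (904585/802016 + 1509526/2253215)) = √(-1534445 + 3248888495191/1807114481440) = √(-2772914531584705609/1807114481440) = I*√313185875363883486127693399810/451778620360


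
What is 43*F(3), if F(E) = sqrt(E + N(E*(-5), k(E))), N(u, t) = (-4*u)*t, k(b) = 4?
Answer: 387*sqrt(3) ≈ 670.30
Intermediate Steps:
N(u, t) = -4*t*u
F(E) = 9*sqrt(E) (F(E) = sqrt(E - 4*4*E*(-5)) = sqrt(E - 4*4*(-5*E)) = sqrt(E + 80*E) = sqrt(81*E) = 9*sqrt(E))
43*F(3) = 43*(9*sqrt(3)) = 387*sqrt(3)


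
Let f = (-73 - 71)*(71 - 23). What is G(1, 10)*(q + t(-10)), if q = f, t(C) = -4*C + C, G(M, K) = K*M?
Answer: -68820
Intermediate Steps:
f = -6912 (f = -144*48 = -6912)
t(C) = -3*C
q = -6912
G(1, 10)*(q + t(-10)) = (10*1)*(-6912 - 3*(-10)) = 10*(-6912 + 30) = 10*(-6882) = -68820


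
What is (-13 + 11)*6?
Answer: -12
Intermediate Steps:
(-13 + 11)*6 = -2*6 = -12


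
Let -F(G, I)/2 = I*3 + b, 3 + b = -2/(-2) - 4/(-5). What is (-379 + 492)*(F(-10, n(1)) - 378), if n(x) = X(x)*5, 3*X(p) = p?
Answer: -217864/5 ≈ -43573.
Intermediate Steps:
b = -6/5 (b = -3 + (-2/(-2) - 4/(-5)) = -3 + (-2*(-½) - 4*(-⅕)) = -3 + (1 + ⅘) = -3 + 9/5 = -6/5 ≈ -1.2000)
X(p) = p/3
n(x) = 5*x/3 (n(x) = (x/3)*5 = 5*x/3)
F(G, I) = 12/5 - 6*I (F(G, I) = -2*(I*3 - 6/5) = -2*(3*I - 6/5) = -2*(-6/5 + 3*I) = 12/5 - 6*I)
(-379 + 492)*(F(-10, n(1)) - 378) = (-379 + 492)*((12/5 - 10) - 378) = 113*((12/5 - 6*5/3) - 378) = 113*((12/5 - 10) - 378) = 113*(-38/5 - 378) = 113*(-1928/5) = -217864/5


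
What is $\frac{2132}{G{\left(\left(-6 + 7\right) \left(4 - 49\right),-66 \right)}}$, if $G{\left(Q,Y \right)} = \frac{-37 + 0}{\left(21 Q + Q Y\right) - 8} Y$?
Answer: $\frac{2150122}{1221} \approx 1761.0$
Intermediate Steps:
$G{\left(Q,Y \right)} = - \frac{37 Y}{-8 + 21 Q + Q Y}$ ($G{\left(Q,Y \right)} = - \frac{37}{-8 + 21 Q + Q Y} Y = - \frac{37 Y}{-8 + 21 Q + Q Y}$)
$\frac{2132}{G{\left(\left(-6 + 7\right) \left(4 - 49\right),-66 \right)}} = \frac{2132}{\left(-37\right) \left(-66\right) \frac{1}{-8 + 21 \left(-6 + 7\right) \left(4 - 49\right) + \left(-6 + 7\right) \left(4 - 49\right) \left(-66\right)}} = \frac{2132}{\left(-37\right) \left(-66\right) \frac{1}{-8 + 21 \cdot 1 \left(-45\right) + 1 \left(-45\right) \left(-66\right)}} = \frac{2132}{\left(-37\right) \left(-66\right) \frac{1}{-8 + 21 \left(-45\right) - -2970}} = \frac{2132}{\left(-37\right) \left(-66\right) \frac{1}{-8 - 945 + 2970}} = \frac{2132}{\left(-37\right) \left(-66\right) \frac{1}{2017}} = \frac{2132}{\frac{2442}{2017}} = 2132 \cdot \frac{2017}{2442} = \frac{2150122}{1221}$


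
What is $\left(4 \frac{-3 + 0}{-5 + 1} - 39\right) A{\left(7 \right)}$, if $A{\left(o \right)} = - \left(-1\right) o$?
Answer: $-252$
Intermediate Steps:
$A{\left(o \right)} = o$
$\left(4 \frac{-3 + 0}{-5 + 1} - 39\right) A{\left(7 \right)} = \left(4 \frac{-3 + 0}{-5 + 1} - 39\right) 7 = \left(4 \left(- \frac{3}{-4}\right) - 39\right) 7 = \left(4 \left(\left(-3\right) \left(- \frac{1}{4}\right)\right) - 39\right) 7 = \left(4 \cdot \frac{3}{4} - 39\right) 7 = \left(3 - 39\right) 7 = \left(-36\right) 7 = -252$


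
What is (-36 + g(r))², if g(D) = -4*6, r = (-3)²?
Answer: 3600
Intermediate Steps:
r = 9
g(D) = -24
(-36 + g(r))² = (-36 - 24)² = (-60)² = 3600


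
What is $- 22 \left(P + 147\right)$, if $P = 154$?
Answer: $-6622$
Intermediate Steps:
$- 22 \left(P + 147\right) = - 22 \left(154 + 147\right) = \left(-22\right) 301 = -6622$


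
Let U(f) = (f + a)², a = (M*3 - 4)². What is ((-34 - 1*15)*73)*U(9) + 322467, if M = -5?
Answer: -489368833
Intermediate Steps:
a = 361 (a = (-5*3 - 4)² = (-15 - 4)² = (-19)² = 361)
U(f) = (361 + f)² (U(f) = (f + 361)² = (361 + f)²)
((-34 - 1*15)*73)*U(9) + 322467 = ((-34 - 1*15)*73)*(361 + 9)² + 322467 = ((-34 - 15)*73)*370² + 322467 = -49*73*136900 + 322467 = -3577*136900 + 322467 = -489691300 + 322467 = -489368833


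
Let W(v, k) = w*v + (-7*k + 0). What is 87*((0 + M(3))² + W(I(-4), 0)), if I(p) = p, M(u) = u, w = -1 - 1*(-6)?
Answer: -957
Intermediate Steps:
w = 5 (w = -1 + 6 = 5)
W(v, k) = -7*k + 5*v (W(v, k) = 5*v + (-7*k + 0) = 5*v - 7*k = -7*k + 5*v)
87*((0 + M(3))² + W(I(-4), 0)) = 87*((0 + 3)² + (-7*0 + 5*(-4))) = 87*(3² + (0 - 20)) = 87*(9 - 20) = 87*(-11) = -957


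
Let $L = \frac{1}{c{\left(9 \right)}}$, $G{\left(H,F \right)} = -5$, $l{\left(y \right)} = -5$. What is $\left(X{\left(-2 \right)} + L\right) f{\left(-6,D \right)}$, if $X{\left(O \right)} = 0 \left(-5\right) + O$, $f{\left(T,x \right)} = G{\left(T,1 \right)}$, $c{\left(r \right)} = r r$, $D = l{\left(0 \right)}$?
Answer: $\frac{805}{81} \approx 9.9383$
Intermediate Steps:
$D = -5$
$c{\left(r \right)} = r^{2}$
$f{\left(T,x \right)} = -5$
$L = \frac{1}{81}$ ($L = \frac{1}{9^{2}} = \frac{1}{81} \approx 0.012346$)
$X{\left(O \right)} = O$ ($X{\left(O \right)} = 0 + O = O$)
$\left(X{\left(-2 \right)} + L\right) f{\left(-6,D \right)} = \left(-2 + \frac{1}{81}\right) \left(-5\right) = \left(- \frac{161}{81}\right) \left(-5\right) = \frac{805}{81}$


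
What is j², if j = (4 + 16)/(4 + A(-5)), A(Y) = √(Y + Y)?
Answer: 400/(4 + I*√10)² ≈ 3.5503 - 14.969*I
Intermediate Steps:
A(Y) = √2*√Y (A(Y) = √(2*Y) = √2*√Y)
j = 20/(4 + I*√10) (j = (4 + 16)/(4 + √2*√(-5)) = 20/(4 + √2*(I*√5)) = 20/(4 + I*√10) ≈ 3.0769 - 2.4325*I)
j² = (40/13 - 10*I*√10/13)²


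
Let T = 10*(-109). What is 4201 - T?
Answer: 5291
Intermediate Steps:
T = -1090
4201 - T = 4201 - 1*(-1090) = 4201 + 1090 = 5291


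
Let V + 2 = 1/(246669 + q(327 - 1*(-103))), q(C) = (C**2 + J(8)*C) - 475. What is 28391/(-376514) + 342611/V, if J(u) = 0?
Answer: -55610218476402193/324625476118 ≈ -1.7131e+5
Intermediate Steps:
q(C) = -475 + C**2 (q(C) = (C**2 + 0*C) - 475 = (C**2 + 0) - 475 = C**2 - 475 = -475 + C**2)
V = -862187/431094 (V = -2 + 1/(246669 + (-475 + (327 - 1*(-103))**2)) = -2 + 1/(246669 + (-475 + (327 + 103)**2)) = -2 + 1/(246669 + (-475 + 430**2)) = -2 + 1/(246669 + (-475 + 184900)) = -2 + 1/(246669 + 184425) = -2 + 1/431094 = -862187/431094 ≈ -2.0000)
28391/(-376514) + 342611/V = 28391/(-376514) + 342611/(-862187/431094) = 28391*(-1/376514) + 342611*(-431094/862187) = -28391/376514 - 147697546434/862187 = -55610218476402193/324625476118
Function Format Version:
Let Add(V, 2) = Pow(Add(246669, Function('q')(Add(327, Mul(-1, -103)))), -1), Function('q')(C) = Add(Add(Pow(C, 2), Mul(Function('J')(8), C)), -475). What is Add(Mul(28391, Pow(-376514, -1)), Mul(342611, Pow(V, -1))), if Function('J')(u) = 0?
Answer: Rational(-55610218476402193, 324625476118) ≈ -1.7131e+5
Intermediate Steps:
Function('q')(C) = Add(-475, Pow(C, 2)) (Function('q')(C) = Add(Add(Pow(C, 2), Mul(0, C)), -475) = Add(Add(Pow(C, 2), 0), -475) = Add(Pow(C, 2), -475) = Add(-475, Pow(C, 2)))
V = Rational(-862187, 431094) (V = Add(-2, Pow(Add(246669, Add(-475, Pow(Add(327, Mul(-1, -103)), 2))), -1)) = Add(-2, Pow(Add(246669, Add(-475, Pow(Add(327, 103), 2))), -1)) = Add(-2, Pow(Add(246669, Add(-475, Pow(430, 2))), -1)) = Add(-2, Pow(Add(246669, Add(-475, 184900)), -1)) = Add(-2, Pow(Add(246669, 184425), -1)) = Add(-2, Pow(431094, -1)) = Add(-2, Rational(1, 431094)) = Rational(-862187, 431094) ≈ -2.0000)
Add(Mul(28391, Pow(-376514, -1)), Mul(342611, Pow(V, -1))) = Add(Mul(28391, Pow(-376514, -1)), Mul(342611, Pow(Rational(-862187, 431094), -1))) = Add(Mul(28391, Rational(-1, 376514)), Mul(342611, Rational(-431094, 862187))) = Add(Rational(-28391, 376514), Rational(-147697546434, 862187)) = Rational(-55610218476402193, 324625476118)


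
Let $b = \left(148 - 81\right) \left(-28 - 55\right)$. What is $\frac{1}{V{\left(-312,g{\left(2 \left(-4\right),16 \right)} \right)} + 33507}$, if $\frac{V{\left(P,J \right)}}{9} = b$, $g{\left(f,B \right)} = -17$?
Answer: $- \frac{1}{16542} \approx -6.0452 \cdot 10^{-5}$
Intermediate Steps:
$b = -5561$ ($b = 67 \left(-83\right) = -5561$)
$V{\left(P,J \right)} = -50049$ ($V{\left(P,J \right)} = 9 \left(-5561\right) = -50049$)
$\frac{1}{V{\left(-312,g{\left(2 \left(-4\right),16 \right)} \right)} + 33507} = \frac{1}{-50049 + 33507} = \frac{1}{-16542} = - \frac{1}{16542}$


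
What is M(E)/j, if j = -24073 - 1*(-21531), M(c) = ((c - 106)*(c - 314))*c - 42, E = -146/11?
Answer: 344821551/1691701 ≈ 203.83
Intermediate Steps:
E = -146/11 (E = -146*1/11 = -146/11 ≈ -13.273)
M(c) = -42 + c*(-314 + c)*(-106 + c) (M(c) = ((-106 + c)*(-314 + c))*c - 42 = ((-314 + c)*(-106 + c))*c - 42 = c*(-314 + c)*(-106 + c) - 42 = -42 + c*(-314 + c)*(-106 + c))
j = -2542 (j = -24073 + 21531 = -2542)
M(E)/j = (-42 + (-146/11)³ - 420*(-146/11)² + 33284*(-146/11))/(-2542) = (-42 - 3112136/1331 - 420*21316/121 - 4859464/11)*(-1/2542) = (-42 - 3112136/1331 - 8952720/121 - 4859464/11)*(-1/2542) = -689643102/1331*(-1/2542) = 344821551/1691701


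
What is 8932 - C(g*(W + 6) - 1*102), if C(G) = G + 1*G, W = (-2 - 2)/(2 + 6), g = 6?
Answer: 9070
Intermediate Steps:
W = -½ (W = -4/8 = -4*⅛ = -½ ≈ -0.50000)
C(G) = 2*G (C(G) = G + G = 2*G)
8932 - C(g*(W + 6) - 1*102) = 8932 - 2*(6*(-½ + 6) - 1*102) = 8932 - 2*(6*(11/2) - 102) = 8932 - 2*(33 - 102) = 8932 - 2*(-69) = 8932 - 1*(-138) = 8932 + 138 = 9070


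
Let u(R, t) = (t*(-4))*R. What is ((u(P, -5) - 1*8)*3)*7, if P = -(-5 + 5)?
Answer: -168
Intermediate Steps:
P = 0 (P = -1*0 = 0)
u(R, t) = -4*R*t (u(R, t) = (-4*t)*R = -4*R*t)
((u(P, -5) - 1*8)*3)*7 = ((-4*0*(-5) - 1*8)*3)*7 = ((0 - 8)*3)*7 = -8*3*7 = -24*7 = -168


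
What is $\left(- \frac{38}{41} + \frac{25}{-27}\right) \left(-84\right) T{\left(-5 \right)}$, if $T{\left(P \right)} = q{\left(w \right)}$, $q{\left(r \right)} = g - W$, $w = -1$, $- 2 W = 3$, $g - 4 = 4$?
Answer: $\frac{545566}{369} \approx 1478.5$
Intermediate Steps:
$g = 8$ ($g = 4 + 4 = 8$)
$W = - \frac{3}{2}$ ($W = \left(- \frac{1}{2}\right) 3 = - \frac{3}{2} \approx -1.5$)
$q{\left(r \right)} = \frac{19}{2}$ ($q{\left(r \right)} = 8 - - \frac{3}{2} = 8 + \frac{3}{2} = \frac{19}{2}$)
$T{\left(P \right)} = \frac{19}{2}$
$\left(- \frac{38}{41} + \frac{25}{-27}\right) \left(-84\right) T{\left(-5 \right)} = \left(- \frac{38}{41} + \frac{25}{-27}\right) \left(-84\right) \frac{19}{2} = \left(\left(-38\right) \frac{1}{41} + 25 \left(- \frac{1}{27}\right)\right) \left(-84\right) \frac{19}{2} = \left(- \frac{38}{41} - \frac{25}{27}\right) \left(-84\right) \frac{19}{2} = \left(- \frac{2051}{1107}\right) \left(-84\right) \frac{19}{2} = \frac{57428}{369} \cdot \frac{19}{2} = \frac{545566}{369}$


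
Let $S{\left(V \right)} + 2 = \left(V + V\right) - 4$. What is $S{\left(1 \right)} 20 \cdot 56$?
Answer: $-4480$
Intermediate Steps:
$S{\left(V \right)} = -6 + 2 V$ ($S{\left(V \right)} = -2 + \left(\left(V + V\right) - 4\right) = -2 + \left(2 V - 4\right) = -2 + \left(-4 + 2 V\right) = -6 + 2 V$)
$S{\left(1 \right)} 20 \cdot 56 = \left(-6 + 2 \cdot 1\right) 20 \cdot 56 = \left(-6 + 2\right) 1120 = \left(-4\right) 1120 = -4480$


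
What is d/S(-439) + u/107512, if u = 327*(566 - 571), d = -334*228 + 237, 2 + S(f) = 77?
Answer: -544126407/537560 ≈ -1012.2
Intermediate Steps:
S(f) = 75 (S(f) = -2 + 77 = 75)
d = -75915 (d = -76152 + 237 = -75915)
u = -1635 (u = 327*(-5) = -1635)
d/S(-439) + u/107512 = -75915/75 - 1635/107512 = -75915*1/75 - 1635*1/107512 = -5061/5 - 1635/107512 = -544126407/537560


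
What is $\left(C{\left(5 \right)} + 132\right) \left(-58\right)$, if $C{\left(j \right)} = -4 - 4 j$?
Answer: $-6264$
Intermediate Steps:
$\left(C{\left(5 \right)} + 132\right) \left(-58\right) = \left(\left(-4 - 20\right) + 132\right) \left(-58\right) = \left(-24 + 132\right) \left(-58\right) = 108 \left(-58\right) = -6264$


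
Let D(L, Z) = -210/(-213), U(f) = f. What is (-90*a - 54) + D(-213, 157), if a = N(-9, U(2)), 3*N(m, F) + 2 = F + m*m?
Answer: -176294/71 ≈ -2483.0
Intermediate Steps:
D(L, Z) = 70/71 (D(L, Z) = -210*(-1/213) = 70/71)
N(m, F) = -⅔ + F/3 + m²/3 (N(m, F) = -⅔ + (F + m*m)/3 = -⅔ + (F + m²)/3 = -⅔ + (F/3 + m²/3) = -⅔ + F/3 + m²/3)
a = 27 (a = -⅔ + (⅓)*2 + (⅓)*(-9)² = -⅔ + ⅔ + (⅓)*81 = -⅔ + ⅔ + 27 = 27)
(-90*a - 54) + D(-213, 157) = (-90*27 - 54) + 70/71 = (-2430 - 54) + 70/71 = -2484 + 70/71 = -176294/71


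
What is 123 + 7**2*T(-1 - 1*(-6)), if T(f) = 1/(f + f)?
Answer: 1279/10 ≈ 127.90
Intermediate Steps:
T(f) = 1/(2*f)
123 + 7**2*T(-1 - 1*(-6)) = 123 + 7**2*(1/(2*(-1 - 1*(-6)))) = 123 + 49*(1/(2*(-1 + 6))) = 123 + 49*((1/2)/5) = 123 + 49*((1/2)*(1/5)) = 123 + 49*(1/10) = 123 + 49/10 = 1279/10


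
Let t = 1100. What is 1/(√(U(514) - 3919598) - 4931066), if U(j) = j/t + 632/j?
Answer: -697006179100/3436984025584858051 - 5*I*√3132513536347954/3436984025584858051 ≈ -2.028e-7 - 8.1421e-11*I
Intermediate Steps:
U(j) = 632/j + j/1100 (U(j) = j/1100 + 632/j = 632/j + j/1100)
1/(√(U(514) - 3919598) - 4931066) = 1/(√((632/514 + (1/1100)*514) - 3919598) - 4931066) = 1/(√((632*(1/514) + 257/550) - 3919598) - 4931066) = 1/(√((316/257 + 257/550) - 3919598) - 4931066) = 1/(√(239849/141350 - 3919598) - 4931066) = 1/(√(-554034937451/141350) - 4931066) = 1/(I*√3132513536347954/28270 - 4931066) = 1/(-4931066 + I*√3132513536347954/28270)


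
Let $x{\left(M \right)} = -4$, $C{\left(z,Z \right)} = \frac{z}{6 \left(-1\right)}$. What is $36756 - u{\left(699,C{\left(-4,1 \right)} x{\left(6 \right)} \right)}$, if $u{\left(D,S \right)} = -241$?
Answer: $36997$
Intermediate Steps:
$C{\left(z,Z \right)} = - \frac{z}{6}$ ($C{\left(z,Z \right)} = \frac{z}{-6} = z \left(- \frac{1}{6}\right) = - \frac{z}{6}$)
$36756 - u{\left(699,C{\left(-4,1 \right)} x{\left(6 \right)} \right)} = 36756 - -241 = 36756 + 241 = 36997$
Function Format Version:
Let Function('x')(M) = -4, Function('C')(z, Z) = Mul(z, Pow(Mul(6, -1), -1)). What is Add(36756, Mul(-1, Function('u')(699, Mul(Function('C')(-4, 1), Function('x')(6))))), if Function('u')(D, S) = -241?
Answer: 36997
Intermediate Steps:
Function('C')(z, Z) = Mul(Rational(-1, 6), z) (Function('C')(z, Z) = Mul(z, Pow(-6, -1)) = Mul(z, Rational(-1, 6)) = Mul(Rational(-1, 6), z))
Add(36756, Mul(-1, Function('u')(699, Mul(Function('C')(-4, 1), Function('x')(6))))) = Add(36756, Mul(-1, -241)) = Add(36756, 241) = 36997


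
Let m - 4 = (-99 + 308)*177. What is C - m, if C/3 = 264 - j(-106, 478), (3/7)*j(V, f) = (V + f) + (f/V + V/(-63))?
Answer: -18502454/477 ≈ -38789.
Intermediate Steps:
m = 36997 (m = 4 + (-99 + 308)*177 = 4 + 209*177 = 4 + 36993 = 36997)
j(V, f) = 7*f/3 + 62*V/27 + 7*f/(3*V) (j(V, f) = 7*((V + f) + (f/V + V/(-63)))/3 = 7*((V + f) + (f/V + V*(-1/63)))/3 = 7*((V + f) + (f/V - V/63))/3 = 7*((V + f) + (-V/63 + f/V))/3 = 7*(f + 62*V/63 + f/V)/3 = 7*f/3 + 62*V/27 + 7*f/(3*V))
C = -854885/477 (C = 3*(264 - (63*478 - 106*(62*(-106) + 63*478))/(27*(-106))) = 3*(264 - (-1)*(30114 - 106*(-6572 + 30114))/(27*106)) = 3*(264 - (-1)*(30114 - 106*23542)/(27*106)) = 3*(264 - (-1)*(30114 - 2495452)/(27*106)) = 3*(264 - (-1)*(-2465338)/(27*106)) = 3*(264 - 1*1232669/1431) = 3*(264 - 1232669/1431) = 3*(-854885/1431) = -854885/477 ≈ -1792.2)
C - m = -854885/477 - 1*36997 = -854885/477 - 36997 = -18502454/477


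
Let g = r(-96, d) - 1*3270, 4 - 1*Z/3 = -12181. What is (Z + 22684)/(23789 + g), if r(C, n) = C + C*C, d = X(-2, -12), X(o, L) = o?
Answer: 59239/29639 ≈ 1.9987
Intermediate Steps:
Z = 36555 (Z = 12 - 3*(-12181) = 12 + 36543 = 36555)
d = -2
r(C, n) = C + C**2
g = 5850 (g = -96*(1 - 96) - 1*3270 = -96*(-95) - 3270 = 9120 - 3270 = 5850)
(Z + 22684)/(23789 + g) = (36555 + 22684)/(23789 + 5850) = 59239/29639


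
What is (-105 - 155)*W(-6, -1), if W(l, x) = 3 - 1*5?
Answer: 520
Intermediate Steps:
W(l, x) = -2 (W(l, x) = 3 - 5 = -2)
(-105 - 155)*W(-6, -1) = (-105 - 155)*(-2) = -260*(-2) = 520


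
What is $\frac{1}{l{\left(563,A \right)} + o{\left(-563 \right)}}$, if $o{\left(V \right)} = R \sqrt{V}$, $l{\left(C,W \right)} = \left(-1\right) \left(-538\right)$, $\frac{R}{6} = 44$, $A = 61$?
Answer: $\frac{269}{19764146} - \frac{66 i \sqrt{563}}{9882073} \approx 1.3611 \cdot 10^{-5} - 0.00015847 i$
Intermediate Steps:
$R = 264$ ($R = 6 \cdot 44 = 264$)
$l{\left(C,W \right)} = 538$
$o{\left(V \right)} = 264 \sqrt{V}$
$\frac{1}{l{\left(563,A \right)} + o{\left(-563 \right)}} = \frac{1}{538 + 264 \sqrt{-563}} = \frac{1}{538 + 264 i \sqrt{563}}$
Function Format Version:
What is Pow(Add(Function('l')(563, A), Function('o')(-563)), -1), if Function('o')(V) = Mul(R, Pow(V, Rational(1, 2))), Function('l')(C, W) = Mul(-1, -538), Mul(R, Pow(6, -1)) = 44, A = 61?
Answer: Add(Rational(269, 19764146), Mul(Rational(-66, 9882073), I, Pow(563, Rational(1, 2)))) ≈ Add(1.3611e-5, Mul(-0.00015847, I))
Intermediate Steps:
R = 264 (R = Mul(6, 44) = 264)
Function('l')(C, W) = 538
Function('o')(V) = Mul(264, Pow(V, Rational(1, 2)))
Pow(Add(Function('l')(563, A), Function('o')(-563)), -1) = Pow(Add(538, Mul(264, Pow(-563, Rational(1, 2)))), -1) = Pow(Add(538, Mul(264, Mul(I, Pow(563, Rational(1, 2))))), -1) = Pow(Add(538, Mul(264, I, Pow(563, Rational(1, 2)))), -1)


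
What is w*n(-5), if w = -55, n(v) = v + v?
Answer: 550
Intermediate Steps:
n(v) = 2*v
w*n(-5) = -110*(-5) = -55*(-10) = 550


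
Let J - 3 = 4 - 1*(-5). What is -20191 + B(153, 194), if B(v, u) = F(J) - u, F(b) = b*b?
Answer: -20241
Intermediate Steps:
J = 12 (J = 3 + (4 - 1*(-5)) = 3 + (4 + 5) = 3 + 9 = 12)
F(b) = b²
B(v, u) = 144 - u (B(v, u) = 12² - u = 144 - u)
-20191 + B(153, 194) = -20191 + (144 - 1*194) = -20191 + (144 - 194) = -20191 - 50 = -20241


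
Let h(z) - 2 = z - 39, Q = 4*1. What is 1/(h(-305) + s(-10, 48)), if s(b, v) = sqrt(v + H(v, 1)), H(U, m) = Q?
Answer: -171/58456 - sqrt(13)/58456 ≈ -0.0029870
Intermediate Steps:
Q = 4
H(U, m) = 4
h(z) = -37 + z (h(z) = 2 + (z - 39) = 2 + (-39 + z) = -37 + z)
s(b, v) = sqrt(4 + v) (s(b, v) = sqrt(v + 4) = sqrt(4 + v))
1/(h(-305) + s(-10, 48)) = 1/((-37 - 305) + sqrt(4 + 48)) = 1/(-342 + sqrt(52)) = 1/(-342 + 2*sqrt(13))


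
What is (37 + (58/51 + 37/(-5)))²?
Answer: 61434244/65025 ≈ 944.78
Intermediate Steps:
(37 + (58/51 + 37/(-5)))² = (37 + (58*(1/51) + 37*(-⅕)))² = (37 + (58/51 - 37/5))² = (37 - 1597/255)² = (7838/255)² = 61434244/65025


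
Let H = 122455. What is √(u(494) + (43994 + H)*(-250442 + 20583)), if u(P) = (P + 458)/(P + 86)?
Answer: I*√804412309493765/145 ≈ 1.956e+5*I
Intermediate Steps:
u(P) = (458 + P)/(86 + P)
√(u(494) + (43994 + H)*(-250442 + 20583)) = √((458 + 494)/(86 + 494) + (43994 + 122455)*(-250442 + 20583)) = √(952/580 + 166449*(-229859)) = √((1/580)*952 - 38259800691) = √(238/145 - 38259800691) = √(-5547671099957/145) = I*√804412309493765/145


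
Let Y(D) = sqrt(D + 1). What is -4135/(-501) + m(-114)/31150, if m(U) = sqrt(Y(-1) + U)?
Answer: 4135/501 + I*sqrt(114)/31150 ≈ 8.2535 + 0.00034276*I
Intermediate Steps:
Y(D) = sqrt(1 + D)
m(U) = sqrt(U) (m(U) = sqrt(sqrt(1 - 1) + U) = sqrt(sqrt(0) + U) = sqrt(0 + U) = sqrt(U))
-4135/(-501) + m(-114)/31150 = -4135/(-501) + sqrt(-114)/31150 = -4135*(-1/501) + (I*sqrt(114))*(1/31150) = 4135/501 + I*sqrt(114)/31150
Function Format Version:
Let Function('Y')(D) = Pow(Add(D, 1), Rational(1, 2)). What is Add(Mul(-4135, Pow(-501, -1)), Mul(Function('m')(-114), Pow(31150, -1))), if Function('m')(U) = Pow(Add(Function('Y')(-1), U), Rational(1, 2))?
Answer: Add(Rational(4135, 501), Mul(Rational(1, 31150), I, Pow(114, Rational(1, 2)))) ≈ Add(8.2535, Mul(0.00034276, I))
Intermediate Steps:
Function('Y')(D) = Pow(Add(1, D), Rational(1, 2))
Function('m')(U) = Pow(U, Rational(1, 2)) (Function('m')(U) = Pow(Add(Pow(Add(1, -1), Rational(1, 2)), U), Rational(1, 2)) = Pow(Add(Pow(0, Rational(1, 2)), U), Rational(1, 2)) = Pow(Add(0, U), Rational(1, 2)) = Pow(U, Rational(1, 2)))
Add(Mul(-4135, Pow(-501, -1)), Mul(Function('m')(-114), Pow(31150, -1))) = Add(Mul(-4135, Pow(-501, -1)), Mul(Pow(-114, Rational(1, 2)), Pow(31150, -1))) = Add(Mul(-4135, Rational(-1, 501)), Mul(Mul(I, Pow(114, Rational(1, 2))), Rational(1, 31150))) = Add(Rational(4135, 501), Mul(Rational(1, 31150), I, Pow(114, Rational(1, 2))))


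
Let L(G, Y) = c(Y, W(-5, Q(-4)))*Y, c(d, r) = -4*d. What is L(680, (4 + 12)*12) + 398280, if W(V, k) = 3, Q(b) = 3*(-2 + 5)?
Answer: 250824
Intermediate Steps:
Q(b) = 9 (Q(b) = 3*3 = 9)
L(G, Y) = -4*Y**2 (L(G, Y) = (-4*Y)*Y = -4*Y**2)
L(680, (4 + 12)*12) + 398280 = -4*144*(4 + 12)**2 + 398280 = -4*(16*12)**2 + 398280 = -4*192**2 + 398280 = -4*36864 + 398280 = -147456 + 398280 = 250824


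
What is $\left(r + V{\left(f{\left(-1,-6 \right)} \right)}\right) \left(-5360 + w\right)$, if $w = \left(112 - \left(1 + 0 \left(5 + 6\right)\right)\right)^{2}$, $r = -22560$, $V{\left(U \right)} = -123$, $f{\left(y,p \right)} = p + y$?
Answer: $-157896363$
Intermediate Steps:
$w = 12321$ ($w = \left(112 + \left(0 \cdot 11 - 1\right)\right)^{2} = \left(112 + \left(0 - 1\right)\right)^{2} = \left(112 - 1\right)^{2} = 111^{2} = 12321$)
$\left(r + V{\left(f{\left(-1,-6 \right)} \right)}\right) \left(-5360 + w\right) = \left(-22560 - 123\right) \left(-5360 + 12321\right) = \left(-22683\right) 6961 = -157896363$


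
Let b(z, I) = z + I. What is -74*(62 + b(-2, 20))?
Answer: -5920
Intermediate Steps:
b(z, I) = I + z
-74*(62 + b(-2, 20)) = -74*(62 + (20 - 2)) = -74*(62 + 18) = -74*80 = -5920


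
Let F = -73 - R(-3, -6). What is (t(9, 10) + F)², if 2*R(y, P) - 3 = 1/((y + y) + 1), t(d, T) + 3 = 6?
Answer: 127449/25 ≈ 5098.0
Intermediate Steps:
t(d, T) = 3 (t(d, T) = -3 + 6 = 3)
R(y, P) = 3/2 + 1/(2*(1 + 2*y)) (R(y, P) = 3/2 + 1/(2*((y + y) + 1)) = 3/2 + 1/(2*(2*y + 1)) = 3/2 + 1/(2*(1 + 2*y)))
F = -372/5 (F = -73 - (2 + 3*(-3))/(1 + 2*(-3)) = -73 - (2 - 9)/(1 - 6) = -73 - (-7)/(-5) = -73 - (-1)*(-7)/5 = -73 - 1*7/5 = -73 - 7/5 = -372/5 ≈ -74.400)
(t(9, 10) + F)² = (3 - 372/5)² = (-357/5)² = 127449/25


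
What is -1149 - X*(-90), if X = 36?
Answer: 2091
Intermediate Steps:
-1149 - X*(-90) = -1149 - 36*(-90) = -1149 - 1*(-3240) = -1149 + 3240 = 2091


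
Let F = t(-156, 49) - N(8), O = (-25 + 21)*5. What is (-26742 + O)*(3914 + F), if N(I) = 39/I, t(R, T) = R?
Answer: -401764525/4 ≈ -1.0044e+8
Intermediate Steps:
O = -20 (O = -4*5 = -20)
F = -1287/8 (F = -156 - 39/8 = -1287/8 ≈ -160.88)
(-26742 + O)*(3914 + F) = (-26742 - 20)*(3914 - 1287/8) = -26762*30025/8 = -401764525/4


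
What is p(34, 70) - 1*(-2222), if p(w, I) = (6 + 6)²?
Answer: 2366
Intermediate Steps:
p(w, I) = 144 (p(w, I) = 12² = 144)
p(34, 70) - 1*(-2222) = 144 - 1*(-2222) = 144 + 2222 = 2366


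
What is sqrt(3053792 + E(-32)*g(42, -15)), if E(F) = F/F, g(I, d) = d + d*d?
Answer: sqrt(3054002) ≈ 1747.6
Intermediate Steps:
g(I, d) = d + d**2
E(F) = 1
sqrt(3053792 + E(-32)*g(42, -15)) = sqrt(3053792 + 1*(-15*(1 - 15))) = sqrt(3053792 + 1*(-15*(-14))) = sqrt(3053792 + 1*210) = sqrt(3053792 + 210) = sqrt(3054002)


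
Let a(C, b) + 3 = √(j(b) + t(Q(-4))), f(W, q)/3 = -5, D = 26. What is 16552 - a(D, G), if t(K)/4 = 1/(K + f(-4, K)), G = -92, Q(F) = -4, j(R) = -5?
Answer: 16555 - 3*I*√209/19 ≈ 16555.0 - 2.2827*I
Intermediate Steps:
f(W, q) = -15 (f(W, q) = 3*(-5) = -15)
t(K) = 4/(-15 + K) (t(K) = 4/(K - 15) = 4/(-15 + K))
a(C, b) = -3 + 3*I*√209/19 (a(C, b) = -3 + √(-5 + 4/(-15 - 4)) = -3 + √(-5 + 4/(-19)) = -3 + √(-5 + 4*(-1/19)) = -3 + √(-5 - 4/19) = -3 + √(-99/19) = -3 + 3*I*√209/19)
16552 - a(D, G) = 16552 - (-3 + 3*I*√209/19) = 16552 + (3 - 3*I*√209/19) = 16555 - 3*I*√209/19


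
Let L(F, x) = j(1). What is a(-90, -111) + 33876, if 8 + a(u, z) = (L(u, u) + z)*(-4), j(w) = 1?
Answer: 34308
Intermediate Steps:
L(F, x) = 1
a(u, z) = -12 - 4*z (a(u, z) = -8 + (1 + z)*(-4) = -8 + (-4 - 4*z) = -12 - 4*z)
a(-90, -111) + 33876 = (-12 - 4*(-111)) + 33876 = (-12 + 444) + 33876 = 432 + 33876 = 34308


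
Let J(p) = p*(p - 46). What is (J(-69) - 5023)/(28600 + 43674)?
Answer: 1456/36137 ≈ 0.040291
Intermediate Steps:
J(p) = p*(-46 + p)
(J(-69) - 5023)/(28600 + 43674) = (-69*(-46 - 69) - 5023)/(28600 + 43674) = (-69*(-115) - 5023)/72274 = (7935 - 5023)*(1/72274) = 2912*(1/72274) = 1456/36137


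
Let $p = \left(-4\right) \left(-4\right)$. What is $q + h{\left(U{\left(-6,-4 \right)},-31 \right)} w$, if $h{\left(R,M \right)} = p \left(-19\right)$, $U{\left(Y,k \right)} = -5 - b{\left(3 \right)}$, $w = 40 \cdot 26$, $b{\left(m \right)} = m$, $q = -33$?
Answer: $-316193$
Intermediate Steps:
$w = 1040$
$U{\left(Y,k \right)} = -8$ ($U{\left(Y,k \right)} = -5 - 3 = -8$)
$p = 16$
$h{\left(R,M \right)} = -304$ ($h{\left(R,M \right)} = 16 \left(-19\right) = -304$)
$q + h{\left(U{\left(-6,-4 \right)},-31 \right)} w = -33 - 316160 = -316193$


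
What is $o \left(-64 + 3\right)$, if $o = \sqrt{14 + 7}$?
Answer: $- 61 \sqrt{21} \approx -279.54$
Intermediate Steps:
$o = \sqrt{21} \approx 4.5826$
$o \left(-64 + 3\right) = \sqrt{21} \left(-64 + 3\right) = \sqrt{21} \left(-61\right) = - 61 \sqrt{21}$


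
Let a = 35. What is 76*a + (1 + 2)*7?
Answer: 2681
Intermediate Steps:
76*a + (1 + 2)*7 = 76*35 + (1 + 2)*7 = 2660 + 3*7 = 2660 + 21 = 2681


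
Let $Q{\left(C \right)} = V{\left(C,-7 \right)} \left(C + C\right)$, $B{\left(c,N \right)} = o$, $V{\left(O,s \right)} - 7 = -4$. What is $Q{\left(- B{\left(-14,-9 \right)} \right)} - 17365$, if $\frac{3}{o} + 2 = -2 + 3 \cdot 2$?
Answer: $-17374$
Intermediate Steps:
$o = \frac{3}{2}$ ($o = \frac{3}{-2 + \left(-2 + 3 \cdot 2\right)} = \frac{3}{-2 + \left(-2 + 6\right)} = \frac{3}{-2 + 4} = \frac{3}{2} \approx 1.5$)
$V{\left(O,s \right)} = 3$ ($V{\left(O,s \right)} = 7 - 4 = 3$)
$B{\left(c,N \right)} = \frac{3}{2}$
$Q{\left(C \right)} = 6 C$ ($Q{\left(C \right)} = 3 \left(C + C\right) = 3 \cdot 2 C = 6 C$)
$Q{\left(- B{\left(-14,-9 \right)} \right)} - 17365 = 6 \left(\left(-1\right) \frac{3}{2}\right) - 17365 = 6 \left(- \frac{3}{2}\right) - 17365 = -9 - 17365 = -17374$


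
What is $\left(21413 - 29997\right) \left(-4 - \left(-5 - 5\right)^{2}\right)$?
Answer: $892736$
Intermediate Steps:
$\left(21413 - 29997\right) \left(-4 - \left(-5 - 5\right)^{2}\right) = - 8584 \left(-4 - \left(-10\right)^{2}\right) = - 8584 \left(-4 - 100\right) = \left(-8584\right) \left(-104\right) = 892736$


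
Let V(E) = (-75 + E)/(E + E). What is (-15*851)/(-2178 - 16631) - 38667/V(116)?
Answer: -168730200531/771169 ≈ -2.1880e+5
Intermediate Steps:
V(E) = (-75 + E)/(2*E) (V(E) = (-75 + E)/((2*E)) = (-75 + E)*(1/(2*E)) = (-75 + E)/(2*E))
(-15*851)/(-2178 - 16631) - 38667/V(116) = (-15*851)/(-2178 - 16631) - 38667*232/(-75 + 116) = -12765/(-18809) - 38667/((½)*(1/116)*41) = -12765*(-1/18809) - 38667/41/232 = 12765/18809 - 38667*232/41 = 12765/18809 - 8970744/41 = -168730200531/771169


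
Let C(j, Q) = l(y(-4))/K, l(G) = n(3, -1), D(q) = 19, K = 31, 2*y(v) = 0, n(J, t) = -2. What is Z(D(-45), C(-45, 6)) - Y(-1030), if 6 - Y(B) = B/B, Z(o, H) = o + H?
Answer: 432/31 ≈ 13.935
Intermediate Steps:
y(v) = 0 (y(v) = (1/2)*0 = 0)
l(G) = -2
C(j, Q) = -2/31
Z(o, H) = H + o
Y(B) = 5 (Y(B) = 6 - B/B = 6 - 1*1 = 6 - 1 = 5)
Z(D(-45), C(-45, 6)) - Y(-1030) = (-2/31 + 19) - 1*5 = 587/31 - 5 = 432/31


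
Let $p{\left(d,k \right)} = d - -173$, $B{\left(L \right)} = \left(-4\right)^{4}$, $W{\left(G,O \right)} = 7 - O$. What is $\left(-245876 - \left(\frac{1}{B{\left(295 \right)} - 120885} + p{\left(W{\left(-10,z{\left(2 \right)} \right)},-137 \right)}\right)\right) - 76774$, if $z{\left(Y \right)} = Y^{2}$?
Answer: $- \frac{38942177553}{120629} \approx -3.2283 \cdot 10^{5}$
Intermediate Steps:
$B{\left(L \right)} = 256$
$p{\left(d,k \right)} = 173 + d$ ($p{\left(d,k \right)} = d + 173 = 173 + d$)
$\left(-245876 - \left(\frac{1}{B{\left(295 \right)} - 120885} + p{\left(W{\left(-10,z{\left(2 \right)} \right)},-137 \right)}\right)\right) - 76774 = \left(-245876 - \left(\frac{1}{256 - 120885} + \left(173 + \left(7 - 2^{2}\right)\right)\right)\right) - 76774 = \left(-245876 - \left(\frac{1}{-120629} + \left(173 + \left(7 - 4\right)\right)\right)\right) - 76774 = \left(-245876 - \left(- \frac{1}{120629} + \left(173 + \left(7 - 4\right)\right)\right)\right) - 76774 = \left(-245876 - \left(- \frac{1}{120629} + \left(173 + 3\right)\right)\right) - 76774 = \left(-245876 - \left(- \frac{1}{120629} + 176\right)\right) - 76774 = \left(-245876 - \frac{21230703}{120629}\right) - 76774 = - \frac{29681006707}{120629} - 76774 = - \frac{38942177553}{120629}$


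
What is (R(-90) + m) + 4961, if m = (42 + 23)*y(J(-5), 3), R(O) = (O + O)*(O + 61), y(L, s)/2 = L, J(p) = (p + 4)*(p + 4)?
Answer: 10311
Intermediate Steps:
J(p) = (4 + p)² (J(p) = (4 + p)*(4 + p) = (4 + p)²)
y(L, s) = 2*L
R(O) = 2*O*(61 + O) (R(O) = (2*O)*(61 + O) = 2*O*(61 + O))
m = 130 (m = (42 + 23)*(2*(4 - 5)²) = 65*(2*(-1)²) = 65*(2*1) = 65*2 = 130)
(R(-90) + m) + 4961 = (2*(-90)*(61 - 90) + 130) + 4961 = (2*(-90)*(-29) + 130) + 4961 = (5220 + 130) + 4961 = 5350 + 4961 = 10311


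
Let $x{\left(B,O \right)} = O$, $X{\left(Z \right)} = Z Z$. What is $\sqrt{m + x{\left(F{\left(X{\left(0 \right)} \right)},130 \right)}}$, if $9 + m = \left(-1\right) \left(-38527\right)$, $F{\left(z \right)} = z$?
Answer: $2 \sqrt{9662} \approx 196.59$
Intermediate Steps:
$X{\left(Z \right)} = Z^{2}$
$m = 38518$ ($m = -9 - -38527 = -9 + 38527 = 38518$)
$\sqrt{m + x{\left(F{\left(X{\left(0 \right)} \right)},130 \right)}} = \sqrt{38518 + 130} = \sqrt{38648} = 2 \sqrt{9662}$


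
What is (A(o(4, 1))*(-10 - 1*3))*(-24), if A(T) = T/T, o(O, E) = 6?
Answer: 312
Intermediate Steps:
A(T) = 1
(A(o(4, 1))*(-10 - 1*3))*(-24) = (1*(-10 - 1*3))*(-24) = (1*(-10 - 3))*(-24) = (1*(-13))*(-24) = -13*(-24) = 312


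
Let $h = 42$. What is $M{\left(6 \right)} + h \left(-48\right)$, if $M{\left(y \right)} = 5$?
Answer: $-2011$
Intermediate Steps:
$M{\left(6 \right)} + h \left(-48\right) = 5 + 42 \left(-48\right) = 5 - 2016 = -2011$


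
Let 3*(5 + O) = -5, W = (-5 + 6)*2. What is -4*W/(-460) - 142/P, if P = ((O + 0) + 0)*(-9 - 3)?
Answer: -1617/920 ≈ -1.7576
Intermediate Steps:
W = 2 (W = 1*2 = 2)
O = -20/3 (O = -5 + (⅓)*(-5) = -5 - 5/3 = -20/3 ≈ -6.6667)
P = 80 (P = ((-20/3 + 0) + 0)*(-9 - 3) = (-20/3 + 0)*(-12) = -20/3*(-12) = 80)
-4*W/(-460) - 142/P = -4*2/(-460) - 142/80 = -8*(-1/460) - 142*1/80 = 2/115 - 71/40 = -1617/920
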